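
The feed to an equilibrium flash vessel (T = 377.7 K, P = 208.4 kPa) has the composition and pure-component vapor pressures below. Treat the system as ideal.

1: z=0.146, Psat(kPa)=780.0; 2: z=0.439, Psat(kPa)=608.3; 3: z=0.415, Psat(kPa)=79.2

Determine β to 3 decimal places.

β = 0.745

Raoult's law: Kᵢ = Pᵢˢᵃᵗ/P = Pᵢˢᵃᵗ/208.4.
  K_1 = 780.0/208.4 = 3.74280, K_2 = 608.3/208.4 = 2.91891, K_3 = 79.2/208.4 = 0.38004
Material balance + equilibrium reduce to Σ zᵢ(Kᵢ−1)/(1+β(Kᵢ−1)) = 0.
Check two-phase: ΣzᵢKᵢ = 1.986 > 1 and Σzᵢ/Kᵢ = 1.281 > 1, so g(0) = 0.986 > 0 and g(1) = -0.281 < 0.
Iterate (Newton) starting at β = 0.5:
  β = 0.500: g = 0.2259, g' = -0.951 → β = 0.737
  β = 0.737: g = 0.0073, g' = -0.939 → β = 0.745
Converged at β = 0.745.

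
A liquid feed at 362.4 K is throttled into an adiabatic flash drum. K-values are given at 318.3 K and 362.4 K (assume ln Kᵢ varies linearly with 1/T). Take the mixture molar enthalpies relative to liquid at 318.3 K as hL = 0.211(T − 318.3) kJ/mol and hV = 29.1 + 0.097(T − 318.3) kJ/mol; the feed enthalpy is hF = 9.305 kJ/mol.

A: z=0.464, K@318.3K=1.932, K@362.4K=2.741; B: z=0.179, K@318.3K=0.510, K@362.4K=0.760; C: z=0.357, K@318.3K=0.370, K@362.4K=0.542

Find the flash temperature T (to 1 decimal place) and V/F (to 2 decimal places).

Adiabatic flash: solve Rachford–Rice at each trial T, then check hF = ψ·hV(T) + (1−ψ)·hL(T).
  T = 318.3 K: K = (1.932, 0.510, 0.370), RR gives ψ = 0.219, H_out = 6.372 kJ/mol
  T = 362.4 K: K = (2.741, 0.760, 0.542), RR gives ψ = 0.859, H_out = 29.986 kJ/mol
  T = 340.4 K: K = (2.328, 0.631, 0.454), RR gives ψ = 0.539, H_out = 19.001 kJ/mol
  T = 329.4 K: K = (2.128, 0.570, 0.411), RR gives ψ = 0.387, H_out = 13.104 kJ/mol
  T = 323.9 K: K = (2.030, 0.540, 0.391), RR gives ψ = 0.306, H_out = 9.901 kJ/mol
  T = 321.1 K: K = (1.981, 0.525, 0.380), RR gives ψ = 0.264, H_out = 8.176 kJ/mol
  T = 322.5 K: K = (2.006, 0.532, 0.385), RR gives ψ = 0.285, H_out = 9.048 kJ/mol
Linear interpolation between T = 322.5 (H_out = 9.048) and T = 323.9 (H_out = 9.901) on hF = 9.305 gives T ≈ 322.9 K, at which ψ = 0.29.

T = 322.9 K, V/F = 0.29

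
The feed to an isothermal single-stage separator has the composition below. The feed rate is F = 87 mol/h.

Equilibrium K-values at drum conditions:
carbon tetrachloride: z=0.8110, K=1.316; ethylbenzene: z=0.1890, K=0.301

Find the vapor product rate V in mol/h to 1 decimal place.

Binary case is linear: z₁(K₁−1)(1+ψ(K₂−1)) + z₂(K₂−1)(1+ψ(K₁−1)) = 0
⇒ ψ = [z₁(K₁−1)+z₂(K₂−1)] / [−(K₁−1)(K₂−1)] = 0.12417/0.22088 = 0.5621
Then V = ψ·F = 0.5621·87 = 48.9 mol/h and L = F − V = 38.1 mol/h.

V = 48.9 mol/h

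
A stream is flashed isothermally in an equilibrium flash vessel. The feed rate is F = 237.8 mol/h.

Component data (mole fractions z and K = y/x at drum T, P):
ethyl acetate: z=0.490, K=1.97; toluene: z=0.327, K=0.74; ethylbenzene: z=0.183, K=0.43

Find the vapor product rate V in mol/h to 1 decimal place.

Iterate (Newton) starting at β = 0.5:
  β = 0.500: g = 0.0765, g' = -0.355 → β = 0.716
  β = 0.716: g = -0.0001, g' = -0.364 → β = 0.715
Converged at β = 0.715.
Then V = β·F = 0.7154·237.8 = 170.1 mol/h and L = F − V = 67.7 mol/h.

V = 170.1 mol/h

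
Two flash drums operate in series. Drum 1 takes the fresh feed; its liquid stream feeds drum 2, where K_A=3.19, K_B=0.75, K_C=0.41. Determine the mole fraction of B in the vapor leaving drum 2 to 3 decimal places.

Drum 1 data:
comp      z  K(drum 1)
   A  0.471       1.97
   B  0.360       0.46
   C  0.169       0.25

Drum 1:
Let ψ₁ = V/F and solve Σ zᵢ(Kᵢ−1)/(1+ψ₁(Kᵢ−1)) = 0.
Check two-phase: ΣzᵢKᵢ = 1.136 > 1 and Σzᵢ/Kᵢ = 1.698 > 1, so g(0) = 0.136 > 0 and g(1) = -0.698 < 0.
Newton iteration, ψ₁⁰ = 0.43:
  ψ₁ = 0.430: g = -0.1179, g' = -0.606 → ψ₁ = 0.235
  ψ₁ = 0.235: g = -0.0047, g' = -0.572 → ψ₁ = 0.227
Converged at ψ₁ = 0.227.
Drum-1 compositions:
  A: x = 0.386, y = 0.760
  B: x = 0.410, y = 0.189
  C: x = 0.204, y = 0.051
Drum-2 feed = drum-1 liquid: z₂ = (0.3859, 0.4103, 0.2037).
Drum 2:
Rachford–Rice: g(ψ₂) = Σ zᵢ(Kᵢ−1)/(1+ψ₂(Kᵢ−1)) = 0.
Feasibility: ΣzᵢKᵢ = 1.622, Σzᵢ/Kᵢ = 1.165 — both > 1, two phases present.
Newton–Raphson from ψ₂ = 0.47:
  ψ₂ = 0.470: g = 0.1340, g' = -0.618 → ψ₂ = 0.687
  ψ₂ = 0.687: g = 0.0117, g' = -0.533 → ψ₂ = 0.709
Converged at ψ₂ = 0.709.
  A: x = 0.151, y = 0.482
  B: x = 0.499, y = 0.374
  C: x = 0.350, y = 0.144

y_B (drum 2) = 0.374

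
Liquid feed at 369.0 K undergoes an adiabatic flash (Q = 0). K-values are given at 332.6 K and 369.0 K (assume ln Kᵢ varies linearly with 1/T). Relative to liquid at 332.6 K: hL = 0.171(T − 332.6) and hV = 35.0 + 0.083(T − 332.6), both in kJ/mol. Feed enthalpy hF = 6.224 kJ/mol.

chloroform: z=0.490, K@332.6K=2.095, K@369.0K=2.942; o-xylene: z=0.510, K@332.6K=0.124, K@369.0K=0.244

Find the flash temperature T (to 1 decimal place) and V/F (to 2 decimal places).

T = 338.4 K, V/F = 0.15

Adiabatic flash: solve Rachford–Rice at each trial T, then check hF = ψ·hV(T) + (1−ψ)·hL(T).
  T = 332.6 K: K = (2.095, 0.124), RR gives ψ = 0.094, H_out = 3.276 kJ/mol
  T = 369.0 K: K = (2.942, 0.244), RR gives ψ = 0.386, H_out = 18.483 kJ/mol
  T = 350.8 K: K = (2.505, 0.177), RR gives ψ = 0.256, H_out = 11.677 kJ/mol
  T = 341.7 K: K = (2.296, 0.149), RR gives ψ = 0.182, H_out = 7.788 kJ/mol
  T = 337.1 K: K = (2.194, 0.136), RR gives ψ = 0.140, H_out = 5.605 kJ/mol
  T = 339.4 K: K = (2.245, 0.142), RR gives ψ = 0.161, H_out = 6.719 kJ/mol
Linear interpolation between T = 337.1 (H_out = 5.605) and T = 339.4 (H_out = 6.719) on hF = 6.224 gives T ≈ 338.4 K, at which ψ = 0.15.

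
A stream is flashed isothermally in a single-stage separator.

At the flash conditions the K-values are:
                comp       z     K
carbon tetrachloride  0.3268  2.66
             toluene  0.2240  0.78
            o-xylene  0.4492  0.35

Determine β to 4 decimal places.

β = 0.2265

Material balance + equilibrium reduce to Σ zᵢ(Kᵢ−1)/(1+β(Kᵢ−1)) = 0.
Feasibility: ΣzᵢKᵢ = 1.2012, Σzᵢ/Kᵢ = 1.6935 — both > 1, two phases present.
Newton–Raphson from β = 0.57:
  β = 0.5700: g = -0.24143, g' = -0.7309 → β = 0.2397
  β = 0.2397: g = -0.00979, g' = -0.7393 → β = 0.2264
  β = 0.2264: g = 0.00006, g' = -0.7487 → β = 0.2265
Converged at β = 0.2265.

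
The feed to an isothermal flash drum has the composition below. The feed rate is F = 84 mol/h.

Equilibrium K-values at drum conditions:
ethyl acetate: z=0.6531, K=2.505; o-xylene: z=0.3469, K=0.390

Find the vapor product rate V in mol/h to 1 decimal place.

V = 70.6 mol/h

Material balance + equilibrium reduce to Σ zᵢ(Kᵢ−1)/(1+β(Kᵢ−1)) = 0.
g(0) = ΣzᵢKᵢ − 1 = 0.7713 and g(1) = 1 − Σzᵢ/Kᵢ = -0.1502, so a root lies in (0, 1).
Binary case is linear: z₁(K₁−1)(1+β(K₂−1)) + z₂(K₂−1)(1+β(K₁−1)) = 0
⇒ β = [z₁(K₁−1)+z₂(K₂−1)] / [−(K₁−1)(K₂−1)] = 0.77131/0.91805 = 0.8402
Then V = β·F = 0.8402·84 = 70.6 mol/h and L = F − V = 13.4 mol/h.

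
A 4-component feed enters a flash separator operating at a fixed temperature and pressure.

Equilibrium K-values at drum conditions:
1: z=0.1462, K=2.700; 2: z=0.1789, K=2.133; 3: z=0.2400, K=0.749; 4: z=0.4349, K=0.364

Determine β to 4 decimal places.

Material balance + equilibrium reduce to Σ zᵢ(Kᵢ−1)/(1+β(Kᵢ−1)) = 0.
Check two-phase: ΣzᵢKᵢ = 1.1144 > 1 and Σzᵢ/Kᵢ = 1.6532 > 1, so g(0) = 0.1144 > 0 and g(1) = -0.6532 < 0.
Newton iteration, β⁰ = 0.5:
  β = 0.5000: g = -0.21071, g' = -0.6150 → β = 0.1574
  β = 0.1574: g = -0.00198, g' = -0.6620 → β = 0.1544
Converged at β = 0.1544.

β = 0.1544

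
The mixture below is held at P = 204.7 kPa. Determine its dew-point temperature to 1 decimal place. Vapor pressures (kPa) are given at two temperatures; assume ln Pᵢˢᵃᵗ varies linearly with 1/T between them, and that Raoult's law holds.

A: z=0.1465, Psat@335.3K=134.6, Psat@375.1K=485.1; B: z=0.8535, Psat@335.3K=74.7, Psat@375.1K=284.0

T = 362.5 K

Dew-point temperature: Σzᵢ·P/Pᵢˢᵃᵗ(T) = 1. Interpolate ln Pᵢˢᵃᵗ = aᵢ + bᵢ/T.
  T = 335.3 K: ΣzᵢP/Pᵢˢᵃᵗ = 2.5616
  T = 375.1 K: ΣzᵢP/Pᵢˢᵃᵗ = 0.6770
  T = 355.2 K: ΣzᵢP/Pᵢˢᵃᵗ = 1.2687
  T = 365.1 K: ΣzᵢP/Pᵢˢᵃᵗ = 0.9203
  T = 360.1 K: ΣzᵢP/Pᵢˢᵃᵗ = 1.0799
  T = 362.6 K: ΣzᵢP/Pᵢˢᵃᵗ = 0.9964
Interpolating between 360.1 K and 362.6 K gives T ≈ 362.5 K.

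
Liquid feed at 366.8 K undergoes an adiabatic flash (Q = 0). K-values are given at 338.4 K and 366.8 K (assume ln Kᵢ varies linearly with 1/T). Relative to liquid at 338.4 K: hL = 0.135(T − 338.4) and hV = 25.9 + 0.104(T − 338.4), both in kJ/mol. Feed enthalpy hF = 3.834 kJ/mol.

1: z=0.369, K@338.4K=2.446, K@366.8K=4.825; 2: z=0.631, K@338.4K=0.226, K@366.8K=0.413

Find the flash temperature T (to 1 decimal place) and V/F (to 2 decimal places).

Adiabatic flash: solve Rachford–Rice at each trial T, then check hF = ψ·hV(T) + (1−ψ)·hL(T).
  T = 338.4 K: K = (2.446, 0.226), RR gives ψ = 0.040, H_out = 1.046 kJ/mol
  T = 366.8 K: K = (4.825, 0.413), RR gives ψ = 0.464, H_out = 15.434 kJ/mol
  T = 352.6 K: K = (3.483, 0.309), RR gives ψ = 0.280, H_out = 9.047 kJ/mol
  T = 345.5 K: K = (2.929, 0.265), RR gives ψ = 0.175, H_out = 5.456 kJ/mol
  T = 341.9 K: K = (2.676, 0.245), RR gives ψ = 0.112, H_out = 3.363 kJ/mol
  T = 343.7 K: K = (2.800, 0.255), RR gives ψ = 0.145, H_out = 4.440 kJ/mol
Linear interpolation between T = 341.9 (H_out = 3.363) and T = 343.7 (H_out = 4.440) on hF = 3.834 gives T ≈ 342.7 K, at which ψ = 0.13.

T = 342.7 K, V/F = 0.13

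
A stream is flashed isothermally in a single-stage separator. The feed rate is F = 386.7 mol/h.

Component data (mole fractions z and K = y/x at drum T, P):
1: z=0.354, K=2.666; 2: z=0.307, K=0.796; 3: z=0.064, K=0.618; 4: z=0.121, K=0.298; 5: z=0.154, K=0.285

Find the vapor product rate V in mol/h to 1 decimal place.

Let ψ = V/F and solve Σ zᵢ(Kᵢ−1)/(1+ψ(Kᵢ−1)) = 0.
g(0) = ΣzᵢKᵢ − 1 = 0.308 and g(1) = 1 − Σzᵢ/Kᵢ = -0.568, so a root lies in (0, 1).
Iterate (Newton) starting at ψ = 0.42:
  ψ = 0.420: g = -0.0285, g' = -0.649 → ψ = 0.376
Converged at ψ = 0.376.
Then V = ψ·F = 0.3764·386.7 = 145.5 mol/h and L = F − V = 241.2 mol/h.

V = 145.5 mol/h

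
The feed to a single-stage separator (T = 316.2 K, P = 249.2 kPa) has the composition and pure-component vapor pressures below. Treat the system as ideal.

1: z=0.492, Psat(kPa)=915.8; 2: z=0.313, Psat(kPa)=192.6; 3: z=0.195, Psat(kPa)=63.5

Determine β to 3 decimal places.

β = 0.773

Raoult's law: Kᵢ = Pᵢˢᵃᵗ/P = Pᵢˢᵃᵗ/249.2.
  K_1 = 915.8/249.2 = 3.67496, K_2 = 192.6/249.2 = 0.77287, K_3 = 63.5/249.2 = 0.25482
Iterate (Newton) starting at β = 0.5:
  β = 0.500: g = 0.2512, g' = -0.940 → β = 0.767
  β = 0.767: g = 0.0057, g' = -0.992 → β = 0.773
Converged at β = 0.773.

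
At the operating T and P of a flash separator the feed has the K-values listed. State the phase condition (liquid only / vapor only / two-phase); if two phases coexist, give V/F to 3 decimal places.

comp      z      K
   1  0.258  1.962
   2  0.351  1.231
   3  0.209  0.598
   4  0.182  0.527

ΣzᵢKᵢ = 1.159; Σzᵢ/Kᵢ = 1.111.
Both exceed 1, so a two-phase solution exists.
Material balance + equilibrium reduce to Σ zᵢ(Kᵢ−1)/(1+ψ(Kᵢ−1)) = 0.
Newton iteration, ψ⁰ = 0.5:
  ψ = 0.500: g = 0.0224, g' = -0.247 → ψ = 0.591
Converged at ψ = 0.591.

two-phase, V/F = 0.591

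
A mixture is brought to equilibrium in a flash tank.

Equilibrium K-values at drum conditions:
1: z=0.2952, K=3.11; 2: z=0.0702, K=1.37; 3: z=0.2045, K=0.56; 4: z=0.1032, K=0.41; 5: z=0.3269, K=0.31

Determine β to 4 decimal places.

Let β = V/F and solve Σ zᵢ(Kᵢ−1)/(1+β(Kᵢ−1)) = 0.
Check two-phase: ΣzᵢKᵢ = 1.2724 > 1 and Σzᵢ/Kᵢ = 1.8176 > 1, so g(0) = 0.2724 > 0 and g(1) = -0.8176 < 0.
Iterate (Newton) starting at β = 0.49:
  β = 0.4900: g = -0.21291, g' = -0.8153 → β = 0.2289
  β = 0.2289: g = 0.00569, g' = -0.9223 → β = 0.2350
Converged at β = 0.2350.

β = 0.2350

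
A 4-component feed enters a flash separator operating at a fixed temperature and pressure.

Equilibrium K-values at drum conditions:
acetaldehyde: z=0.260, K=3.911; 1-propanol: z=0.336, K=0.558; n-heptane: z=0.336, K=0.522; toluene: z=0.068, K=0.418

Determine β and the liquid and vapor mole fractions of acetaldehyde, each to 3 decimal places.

Iterate (Newton) starting at β = 0.54:
  β = 0.540: g = -0.1750, g' = -0.635 → β = 0.264
  β = 0.264: g = 0.0290, g' = -0.921 → β = 0.296
  β = 0.296: g = 0.0010, g' = -0.861 → β = 0.297
Converged at β = 0.297.
Compositions from xᵢ = zᵢ/(1+β(Kᵢ−1)), yᵢ = Kᵢxᵢ:
  acetaldehyde: x = 0.139, y = 0.545
  1-propanol: x = 0.387, y = 0.216
  n-heptane: x = 0.392, y = 0.204
  toluene: x = 0.082, y = 0.034

β = 0.297, x_acetaldehyde = 0.139, y_acetaldehyde = 0.545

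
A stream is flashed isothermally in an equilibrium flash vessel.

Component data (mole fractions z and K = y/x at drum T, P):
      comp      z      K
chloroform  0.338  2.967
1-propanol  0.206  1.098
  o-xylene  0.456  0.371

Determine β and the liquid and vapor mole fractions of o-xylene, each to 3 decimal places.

Rachford–Rice: g(β) = Σ zᵢ(Kᵢ−1)/(1+β(Kᵢ−1)) = 0.
Check two-phase: ΣzᵢKᵢ = 1.398 > 1 and Σzᵢ/Kᵢ = 1.531 > 1, so g(0) = 0.398 > 0 and g(1) = -0.531 < 0.
Newton iteration, β⁰ = 0.64:
  β = 0.640: g = -0.1668, g' = -0.763 → β = 0.422
  β = 0.422: g = -0.0075, g' = -0.727 → β = 0.411
Converged at β = 0.411.
Compositions from xᵢ = zᵢ/(1+β(Kᵢ−1)), yᵢ = Kᵢxᵢ:
  chloroform: x = 0.187, y = 0.554
  1-propanol: x = 0.198, y = 0.217
  o-xylene: x = 0.615, y = 0.228

β = 0.411, x_o-xylene = 0.615, y_o-xylene = 0.228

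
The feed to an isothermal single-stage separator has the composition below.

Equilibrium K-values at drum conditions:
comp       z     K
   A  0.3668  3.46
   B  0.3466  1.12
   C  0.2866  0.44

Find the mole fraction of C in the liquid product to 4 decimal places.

Material balance + equilibrium reduce to Σ zᵢ(Kᵢ−1)/(1+ψ(Kᵢ−1)) = 0.
Check two-phase: ΣzᵢKᵢ = 1.7834 > 1 and Σzᵢ/Kᵢ = 1.0668 > 1, so g(0) = 0.7834 > 0 and g(1) = -0.0668 < 0.
Newton–Raphson from ψ = 0.5:
  ψ = 0.5000: g = 0.22096, g' = -0.6242 → ψ = 0.8540
  ψ = 0.8540: g = 0.02112, g' = -0.5651 → ψ = 0.8914
  ψ = 0.8914: g = -0.00027, g' = -0.5801 → ψ = 0.8909
Converged at ψ = 0.8909.
Compositions from xᵢ = zᵢ/(1+ψ(Kᵢ−1)), yᵢ = Kᵢxᵢ:
  A: x = 0.1149, y = 0.3976
  B: x = 0.3131, y = 0.3507
  C: x = 0.5720, y = 0.2517

x_C = 0.5720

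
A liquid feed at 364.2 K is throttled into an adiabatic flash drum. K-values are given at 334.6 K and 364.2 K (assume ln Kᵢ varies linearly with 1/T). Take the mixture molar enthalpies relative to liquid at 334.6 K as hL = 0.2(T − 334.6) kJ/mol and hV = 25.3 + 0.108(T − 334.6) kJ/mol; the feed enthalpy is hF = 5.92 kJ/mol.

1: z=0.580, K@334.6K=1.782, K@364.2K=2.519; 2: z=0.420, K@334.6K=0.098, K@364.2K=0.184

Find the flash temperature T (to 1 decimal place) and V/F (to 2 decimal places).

Adiabatic flash: solve Rachford–Rice at each trial T, then check hF = ψ·hV(T) + (1−ψ)·hL(T).
  T = 334.6 K: K = (1.782, 0.098), RR gives ψ = 0.106, H_out = 2.680 kJ/mol
  T = 364.2 K: K = (2.519, 0.184), RR gives ψ = 0.434, H_out = 15.725 kJ/mol
  T = 349.4 K: K = (2.134, 0.136), RR gives ψ = 0.301, H_out = 10.167 kJ/mol
  T = 342.0 K: K = (1.954, 0.116), RR gives ψ = 0.216, H_out = 6.792 kJ/mol
  T = 338.3 K: K = (1.867, 0.107), RR gives ψ = 0.165, H_out = 4.854 kJ/mol
  T = 340.1 K: K = (1.909, 0.111), RR gives ψ = 0.190, H_out = 5.822 kJ/mol
Linear interpolation between T = 340.1 (H_out = 5.822) and T = 342.0 (H_out = 6.792) on hF = 5.92 gives T ≈ 340.3 K, at which ψ = 0.19.

T = 340.3 K, V/F = 0.19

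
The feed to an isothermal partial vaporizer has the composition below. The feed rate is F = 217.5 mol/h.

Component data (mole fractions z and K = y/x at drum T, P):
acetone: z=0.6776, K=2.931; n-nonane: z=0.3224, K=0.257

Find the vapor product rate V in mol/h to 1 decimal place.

Material balance + equilibrium reduce to Σ zᵢ(Kᵢ−1)/(1+V/F(Kᵢ−1)) = 0.
Check two-phase: ΣzᵢKᵢ = 2.0689 > 1 and Σzᵢ/Kᵢ = 1.4857 > 1, so g(0) = 1.0689 > 0 and g(1) = -0.4857 < 0.
Newton iteration, V/F⁰ = 0.5:
  V/F = 0.5000: g = 0.28457, g' = -1.1046 → V/F = 0.7576
  V/F = 0.7576: g = -0.01680, g' = -1.3481 → V/F = 0.7452
  V/F = 0.7452: g = -0.00019, g' = -1.3181 → V/F = 0.7450
Converged at V/F = 0.7450.
Then V = V/F·F = 0.7450·217.5 = 162.0 mol/h and L = F − V = 55.5 mol/h.

V = 162.0 mol/h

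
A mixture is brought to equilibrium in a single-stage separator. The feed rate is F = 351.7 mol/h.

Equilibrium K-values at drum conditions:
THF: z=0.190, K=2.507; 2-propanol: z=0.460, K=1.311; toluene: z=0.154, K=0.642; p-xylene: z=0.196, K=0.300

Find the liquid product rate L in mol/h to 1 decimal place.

Rachford–Rice: g(ψ) = Σ zᵢ(Kᵢ−1)/(1+ψ(Kᵢ−1)) = 0.
Feasibility: ΣzᵢKᵢ = 1.237, Σzᵢ/Kᵢ = 1.320 — both > 1, two phases present.
Newton iteration, ψ⁰ = 0.5:
  ψ = 0.500: g = 0.0089, g' = -0.430 → ψ = 0.521
  ψ = 0.521: g = -0.0001, g' = -0.436 → ψ = 0.520
Converged at ψ = 0.520.
Then V = ψ·F = 0.5205·351.7 = 183.1 mol/h and L = F − V = 168.6 mol/h.

L = 168.6 mol/h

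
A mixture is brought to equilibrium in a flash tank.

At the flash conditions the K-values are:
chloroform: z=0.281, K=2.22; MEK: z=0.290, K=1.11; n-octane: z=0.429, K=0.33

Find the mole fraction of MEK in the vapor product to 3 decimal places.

y_MEK = 0.317

Material balance + equilibrium reduce to Σ zᵢ(Kᵢ−1)/(1+ψ(Kᵢ−1)) = 0.
Feasibility: ΣzᵢKᵢ = 1.087, Σzᵢ/Kᵢ = 1.688 — both > 1, two phases present.
Newton–Raphson from ψ = 0.4:
  ψ = 0.400: g = -0.1317, g' = -0.552 → ψ = 0.161
  ψ = 0.161: g = -0.0044, g' = -0.537 → ψ = 0.153
Converged at ψ = 0.153.
Compositions from xᵢ = zᵢ/(1+ψ(Kᵢ−1)), yᵢ = Kᵢxᵢ:
  chloroform: x = 0.237, y = 0.526
  MEK: x = 0.285, y = 0.317
  n-octane: x = 0.478, y = 0.158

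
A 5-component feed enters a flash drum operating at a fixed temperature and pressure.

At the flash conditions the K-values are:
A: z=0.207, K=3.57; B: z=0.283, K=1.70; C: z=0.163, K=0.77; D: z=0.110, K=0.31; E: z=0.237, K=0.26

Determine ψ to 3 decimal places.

Let ψ = V/F and solve Σ zᵢ(Kᵢ−1)/(1+ψ(Kᵢ−1)) = 0.
Check two-phase: ΣzᵢKᵢ = 1.441 > 1 and Σzᵢ/Kᵢ = 1.703 > 1, so g(0) = 0.441 > 0 and g(1) = -0.703 < 0.
Iterate (Newton) starting at ψ = 0.63:
  ψ = 0.630: g = -0.1661, g' = -0.897 → ψ = 0.445
  ψ = 0.445: g = -0.0135, g' = -0.786 → ψ = 0.428
Converged at ψ = 0.428.

ψ = 0.428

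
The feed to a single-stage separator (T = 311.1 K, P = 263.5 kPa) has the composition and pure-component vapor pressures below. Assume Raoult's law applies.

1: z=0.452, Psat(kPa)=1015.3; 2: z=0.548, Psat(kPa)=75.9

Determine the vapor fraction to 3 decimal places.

ψ = 0.443

Raoult's law: Kᵢ = Pᵢˢᵃᵗ/P = Pᵢˢᵃᵗ/263.5.
  K_1 = 1015.3/263.5 = 3.85313, K_2 = 75.9/263.5 = 0.28805
Material balance + equilibrium reduce to Σ zᵢ(Kᵢ−1)/(1+ψ(Kᵢ−1)) = 0.
g(0) = ΣzᵢKᵢ − 1 = 0.899 and g(1) = 1 − Σzᵢ/Kᵢ = -1.020, so a root lies in (0, 1).
Binary case is linear: z₁(K₁−1)(1+ψ(K₂−1)) + z₂(K₂−1)(1+ψ(K₁−1)) = 0
⇒ ψ = [z₁(K₁−1)+z₂(K₂−1)] / [−(K₁−1)(K₂−1)] = 0.8995/2.0313 = 0.443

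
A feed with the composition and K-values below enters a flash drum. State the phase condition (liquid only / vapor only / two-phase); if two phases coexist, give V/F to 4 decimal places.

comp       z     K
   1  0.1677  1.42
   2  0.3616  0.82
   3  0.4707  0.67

ΣzᵢKᵢ = 0.8500; Σzᵢ/Kᵢ = 1.2616.
Since ΣzᵢKᵢ < 1 the mixture is below its bubble point — single liquid phase.

liquid only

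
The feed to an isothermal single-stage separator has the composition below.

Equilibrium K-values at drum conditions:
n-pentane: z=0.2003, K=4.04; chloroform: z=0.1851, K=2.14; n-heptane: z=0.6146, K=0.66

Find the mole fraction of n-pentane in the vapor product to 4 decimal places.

y_n-pentane = 0.2353

Rachford–Rice: g(V/F) = Σ zᵢ(Kᵢ−1)/(1+V/F(Kᵢ−1)) = 0.
Check two-phase: ΣzᵢKᵢ = 1.6110 > 1 and Σzᵢ/Kᵢ = 1.0673 > 1, so g(0) = 0.6110 > 0 and g(1) = -0.0673 < 0.
Newton–Raphson from V/F = 0.69:
  V/F = 0.6900: g = 0.04167, g' = -0.3896 → V/F = 0.7970
  V/F = 0.7970: g = 0.00183, g' = -0.3577 → V/F = 0.8021
Converged at V/F = 0.8021.
Compositions from xᵢ = zᵢ/(1+V/F(Kᵢ−1)), yᵢ = Kᵢxᵢ:
  n-pentane: x = 0.0583, y = 0.2353
  chloroform: x = 0.0967, y = 0.2069
  n-heptane: x = 0.8451, y = 0.5577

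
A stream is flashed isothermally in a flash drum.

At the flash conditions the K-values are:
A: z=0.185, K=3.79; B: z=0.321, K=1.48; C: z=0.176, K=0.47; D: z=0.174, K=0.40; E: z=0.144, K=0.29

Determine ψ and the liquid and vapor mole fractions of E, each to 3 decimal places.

Newton–Raphson from ψ = 0.5:
  ψ = 0.500: g = -0.0948, g' = -0.693 → ψ = 0.363
  ψ = 0.363: g = 0.0008, g' = -0.719 → ψ = 0.364
Converged at ψ = 0.364.
Compositions from xᵢ = zᵢ/(1+ψ(Kᵢ−1)), yᵢ = Kᵢxᵢ:
  A: x = 0.092, y = 0.348
  B: x = 0.273, y = 0.404
  C: x = 0.218, y = 0.103
  D: x = 0.223, y = 0.089
  E: x = 0.194, y = 0.056

ψ = 0.364, x_E = 0.194, y_E = 0.056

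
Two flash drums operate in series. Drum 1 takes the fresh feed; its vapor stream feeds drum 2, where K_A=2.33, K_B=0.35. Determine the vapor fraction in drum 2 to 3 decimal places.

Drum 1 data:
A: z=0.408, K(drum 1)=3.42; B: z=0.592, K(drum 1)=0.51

Drum 1:
Material balance + equilibrium reduce to Σ zᵢ(Kᵢ−1)/(1+ψ₁(Kᵢ−1)) = 0.
Check two-phase: ΣzᵢKᵢ = 1.697 > 1 and Σzᵢ/Kᵢ = 1.280 > 1, so g(0) = 0.697 > 0 and g(1) = -0.280 < 0.
Binary case is linear: z₁(K₁−1)(1+ψ₁(K₂−1)) + z₂(K₂−1)(1+ψ₁(K₁−1)) = 0
⇒ ψ₁ = [z₁(K₁−1)+z₂(K₂−1)] / [−(K₁−1)(K₂−1)] = 0.6973/1.1858 = 0.588
Drum-1 compositions:
  A: x = 0.168, y = 0.576
  B: x = 0.832, y = 0.424
Drum-2 feed = drum-1 vapor: z₂ = (0.5759, 0.4241).
Drum 2:
Let ψ₂ = V/F and solve Σ zᵢ(Kᵢ−1)/(1+ψ₂(Kᵢ−1)) = 0.
Feasibility: ΣzᵢKᵢ = 1.490, Σzᵢ/Kᵢ = 1.459 — both > 1, two phases present.
Binary case is linear: z₁(K₁−1)(1+ψ₂(K₂−1)) + z₂(K₂−1)(1+ψ₂(K₁−1)) = 0
⇒ ψ₂ = [z₁(K₁−1)+z₂(K₂−1)] / [−(K₁−1)(K₂−1)] = 0.4902/0.8645 = 0.567
  A: x = 0.328, y = 0.765
  B: x = 0.672, y = 0.235

V/F (drum 2) = 0.567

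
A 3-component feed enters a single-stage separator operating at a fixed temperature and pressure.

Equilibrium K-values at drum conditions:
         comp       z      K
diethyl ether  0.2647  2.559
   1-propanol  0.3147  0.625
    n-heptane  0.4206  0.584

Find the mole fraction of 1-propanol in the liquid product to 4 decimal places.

x_1-propanol = 0.3392

Material balance + equilibrium reduce to Σ zᵢ(Kᵢ−1)/(1+V/F(Kᵢ−1)) = 0.
Feasibility: ΣzᵢKᵢ = 1.1197, Σzᵢ/Kᵢ = 1.3272 — both > 1, two phases present.
Newton–Raphson from V/F = 0.39:
  V/F = 0.3900: g = -0.09045, g' = -0.4132 → V/F = 0.1711
  V/F = 0.1711: g = 0.01128, g' = -0.5358 → V/F = 0.1922
  V/F = 0.1922: g = 0.00019, g' = -0.5183 → V/F = 0.1925
Converged at V/F = 0.1925.
Compositions from xᵢ = zᵢ/(1+V/F(Kᵢ−1)), yᵢ = Kᵢxᵢ:
  diethyl ether: x = 0.2036, y = 0.5210
  1-propanol: x = 0.3392, y = 0.2120
  n-heptane: x = 0.4572, y = 0.2670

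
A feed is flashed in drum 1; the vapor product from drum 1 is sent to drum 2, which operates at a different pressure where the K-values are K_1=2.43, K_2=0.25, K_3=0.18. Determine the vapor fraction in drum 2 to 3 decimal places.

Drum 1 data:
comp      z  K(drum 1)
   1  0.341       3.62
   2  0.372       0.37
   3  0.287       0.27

Drum 1:
Let ψ₁ = V/F and solve Σ zᵢ(Kᵢ−1)/(1+ψ₁(Kᵢ−1)) = 0.
Feasibility: ΣzᵢKᵢ = 1.450, Σzᵢ/Kᵢ = 2.163 — both > 1, two phases present.
Newton–Raphson from ψ₁ = 0.58:
  ψ₁ = 0.580: g = -0.3781, g' = -1.195 → ψ₁ = 0.264
  ψ₁ = 0.264: g = -0.0122, g' = -1.266 → ψ₁ = 0.254
Converged at ψ₁ = 0.254.
Drum-1 compositions:
  1: x = 0.205, y = 0.741
  2: x = 0.443, y = 0.164
  3: x = 0.352, y = 0.095
Drum-2 feed = drum-1 vapor: z₂ = (0.7410, 0.1639, 0.0951).
Drum 2:
Iterate (Newton) starting at ψ₂ = 0.67:
  ψ₂ = 0.670: g = 0.1209, g' = -1.083 → ψ₂ = 0.782
  ψ₂ = 0.782: g = -0.0141, g' = -1.373 → ψ₂ = 0.771
Converged at ψ₂ = 0.771.
  1: x = 0.352, y = 0.856
  2: x = 0.389, y = 0.097
  3: x = 0.259, y = 0.047

V/F (drum 2) = 0.771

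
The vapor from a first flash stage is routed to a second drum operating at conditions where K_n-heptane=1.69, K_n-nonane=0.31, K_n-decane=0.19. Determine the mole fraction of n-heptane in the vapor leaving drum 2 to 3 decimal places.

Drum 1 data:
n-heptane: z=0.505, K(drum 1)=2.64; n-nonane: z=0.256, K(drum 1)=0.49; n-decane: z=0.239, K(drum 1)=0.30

Drum 1:
Rachford–Rice: g(ψ₁) = Σ zᵢ(Kᵢ−1)/(1+ψ₁(Kᵢ−1)) = 0.
Check two-phase: ΣzᵢKᵢ = 1.530 > 1 and Σzᵢ/Kᵢ = 1.510 > 1, so g(0) = 0.530 > 0 and g(1) = -0.510 < 0.
Iterate (Newton) starting at ψ₁ = 0.5:
  ψ₁ = 0.500: g = 0.0224, g' = -0.807 → ψ₁ = 0.528
Converged at ψ₁ = 0.528.
Drum-1 compositions:
  n-heptane: x = 0.271, y = 0.715
  n-nonane: x = 0.350, y = 0.172
  n-decane: x = 0.379, y = 0.114
Drum-2 feed = drum-1 vapor: z₂ = (0.7147, 0.1716, 0.1137).
Drum 2:
Material balance + equilibrium reduce to Σ zᵢ(Kᵢ−1)/(1+ψ₂(Kᵢ−1)) = 0.
Check two-phase: ΣzᵢKᵢ = 1.283 > 1 and Σzᵢ/Kᵢ = 1.575 > 1, so g(0) = 0.283 > 0 and g(1) = -0.575 < 0.
Newton iteration, ψ₂⁰ = 0.5:
  ψ₂ = 0.500: g = 0.0310, g' = -0.589 → ψ₂ = 0.553
  ψ₂ = 0.553: g = -0.0012, g' = -0.636 → ψ₂ = 0.551
Converged at ψ₂ = 0.551.
  n-heptane: x = 0.518, y = 0.875
  n-nonane: x = 0.277, y = 0.086
  n-decane: x = 0.205, y = 0.039

y_n-heptane (drum 2) = 0.875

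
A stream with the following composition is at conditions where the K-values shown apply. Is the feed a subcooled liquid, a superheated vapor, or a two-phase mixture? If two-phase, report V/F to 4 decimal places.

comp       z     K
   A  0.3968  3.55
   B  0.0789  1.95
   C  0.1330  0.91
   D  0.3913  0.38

two-phase, V/F = 0.6598

ΣzᵢKᵢ = 1.8322; Σzᵢ/Kᵢ = 1.3281.
Both exceed 1, so a two-phase solution exists.
Iterate (Newton) starting at ψ = 0.63:
  ψ = 0.6300: g = 0.02429, g' = -0.8139 → ψ = 0.6598
Converged at ψ = 0.6598.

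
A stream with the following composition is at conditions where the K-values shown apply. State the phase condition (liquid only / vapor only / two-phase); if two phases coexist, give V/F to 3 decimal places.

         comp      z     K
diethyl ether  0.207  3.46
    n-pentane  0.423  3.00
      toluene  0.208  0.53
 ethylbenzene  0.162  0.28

ΣzᵢKᵢ = 2.141; Σzᵢ/Kᵢ = 1.172.
Both exceed 1, so a two-phase solution exists.
Let ψ = V/F and solve Σ zᵢ(Kᵢ−1)/(1+ψ(Kᵢ−1)) = 0.
Newton–Raphson from ψ = 0.48:
  ψ = 0.480: g = 0.3607, g' = -0.977 → ψ = 0.849
  ψ = 0.849: g = 0.0154, g' = -1.047 → ψ = 0.864
Converged at ψ = 0.864.

two-phase, V/F = 0.864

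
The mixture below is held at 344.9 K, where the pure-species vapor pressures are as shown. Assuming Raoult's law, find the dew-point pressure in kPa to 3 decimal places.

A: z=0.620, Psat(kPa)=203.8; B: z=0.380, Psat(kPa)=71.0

Pdew = 119.128 kPa

At the dew point ψ → 1, so Σzᵢ/Kᵢ = 1 with Kᵢ = Pᵢˢᵃᵗ/P ⇒ 1/P = Σzᵢ/Pᵢˢᵃᵗ.
1/P = 0.620/203.8 + 0.380/71.0 = 0.008394 ⇒ P = 119.128 kPa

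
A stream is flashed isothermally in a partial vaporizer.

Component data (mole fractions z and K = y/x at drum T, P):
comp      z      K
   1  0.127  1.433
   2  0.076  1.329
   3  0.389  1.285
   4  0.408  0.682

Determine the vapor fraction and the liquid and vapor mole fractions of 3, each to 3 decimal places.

ψ = 0.589, x_3 = 0.333, y_3 = 0.428

Material balance + equilibrium reduce to Σ zᵢ(Kᵢ−1)/(1+ψ(Kᵢ−1)) = 0.
g(0) = ΣzᵢKᵢ − 1 = 0.061 and g(1) = 1 − Σzᵢ/Kᵢ = -0.047, so a root lies in (0, 1).
Newton iteration, ψ⁰ = 0.57:
  ψ = 0.570: g = 0.0021, g' = -0.106 → ψ = 0.589
Converged at ψ = 0.589.
Compositions from xᵢ = zᵢ/(1+ψ(Kᵢ−1)), yᵢ = Kᵢxᵢ:
  1: x = 0.101, y = 0.145
  2: x = 0.064, y = 0.085
  3: x = 0.333, y = 0.428
  4: x = 0.502, y = 0.342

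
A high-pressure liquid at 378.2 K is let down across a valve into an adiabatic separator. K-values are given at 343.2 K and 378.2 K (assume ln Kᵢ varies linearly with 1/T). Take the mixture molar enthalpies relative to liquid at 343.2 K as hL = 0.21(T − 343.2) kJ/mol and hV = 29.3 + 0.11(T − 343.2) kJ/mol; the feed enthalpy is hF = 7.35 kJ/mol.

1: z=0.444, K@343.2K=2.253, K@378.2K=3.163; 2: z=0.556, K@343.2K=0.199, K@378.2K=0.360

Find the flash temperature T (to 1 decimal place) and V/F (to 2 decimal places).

T = 351.6 K, V/F = 0.20

Adiabatic flash: solve Rachford–Rice at each trial T, then check hF = ψ·hV(T) + (1−ψ)·hL(T).
  T = 343.2 K: K = (2.253, 0.199), RR gives ψ = 0.111, H_out = 3.240 kJ/mol
  T = 378.2 K: K = (3.163, 0.360), RR gives ψ = 0.437, H_out = 18.617 kJ/mol
  T = 360.7 K: K = (2.692, 0.272), RR gives ψ = 0.281, H_out = 11.411 kJ/mol
  T = 351.9 K: K = (2.467, 0.233), RR gives ψ = 0.200, H_out = 7.511 kJ/mol
  T = 347.5 K: K = (2.358, 0.215), RR gives ψ = 0.156, H_out = 5.417 kJ/mol
  T = 349.7 K: K = (2.412, 0.224), RR gives ψ = 0.178, H_out = 6.478 kJ/mol
Linear interpolation between T = 349.7 (H_out = 6.478) and T = 351.9 (H_out = 7.511) on hF = 7.35 gives T ≈ 351.6 K, at which ψ = 0.20.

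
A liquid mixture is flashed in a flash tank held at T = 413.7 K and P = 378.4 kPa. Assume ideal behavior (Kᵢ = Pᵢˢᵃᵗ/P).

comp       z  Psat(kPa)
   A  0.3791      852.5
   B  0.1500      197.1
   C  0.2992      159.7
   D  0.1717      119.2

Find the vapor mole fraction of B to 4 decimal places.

y_B = 0.0843

Raoult's law: Kᵢ = Pᵢˢᵃᵗ/P = Pᵢˢᵃᵗ/378.4.
  K_A = 852.5/378.4 = 2.252907, K_B = 197.1/378.4 = 0.520877, K_C = 159.7/378.4 = 0.422040, K_D = 119.2/378.4 = 0.315011
Material balance + equilibrium reduce to Σ zᵢ(Kᵢ−1)/(1+ψ(Kᵢ−1)) = 0.
Check two-phase: ΣzᵢKᵢ = 1.1126 > 1 and Σzᵢ/Kᵢ = 1.7102 > 1, so g(0) = 0.1126 > 0 and g(1) = -0.7102 < 0.
Iterate (Newton) starting at ψ = 0.5:
  ψ = 0.5000: g = -0.22456, g' = -0.6686 → ψ = 0.1641
  ψ = 0.1641: g = -0.00758, g' = -0.6742 → ψ = 0.1529
Converged at ψ = 0.1529.
Compositions from xᵢ = zᵢ/(1+ψ(Kᵢ−1)), yᵢ = Kᵢxᵢ:
  A: x = 0.3181, y = 0.7168
  B: x = 0.1619, y = 0.0843
  C: x = 0.3282, y = 0.1385
  D: x = 0.1918, y = 0.0604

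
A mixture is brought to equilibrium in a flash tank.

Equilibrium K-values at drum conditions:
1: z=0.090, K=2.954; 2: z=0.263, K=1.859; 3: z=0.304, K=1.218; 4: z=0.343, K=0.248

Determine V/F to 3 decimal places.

V/F = 0.333

Material balance + equilibrium reduce to Σ zᵢ(Kᵢ−1)/(1+V/F(Kᵢ−1)) = 0.
Feasibility: ΣzᵢKᵢ = 1.210, Σzᵢ/Kᵢ = 1.805 — both > 1, two phases present.
Newton–Raphson from V/F = 0.5:
  V/F = 0.500: g = -0.1066, g' = -0.693 → V/F = 0.346
  V/F = 0.346: g = -0.0080, g' = -0.605 → V/F = 0.333
Converged at V/F = 0.333.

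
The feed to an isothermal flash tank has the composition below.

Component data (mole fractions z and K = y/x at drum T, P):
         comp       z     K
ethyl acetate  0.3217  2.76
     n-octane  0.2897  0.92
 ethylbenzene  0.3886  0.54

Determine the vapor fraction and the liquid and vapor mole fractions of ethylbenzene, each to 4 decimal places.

Let ψ = V/F and solve Σ zᵢ(Kᵢ−1)/(1+ψ(Kᵢ−1)) = 0.
g(0) = ΣzᵢKᵢ − 1 = 0.3643 and g(1) = 1 − Σzᵢ/Kᵢ = -0.1511, so a root lies in (0, 1).
Newton–Raphson from ψ = 0.63:
  ψ = 0.6300: g = -0.00761, g' = -0.3892 → ψ = 0.6104
  ψ = 0.6104: g = 0.00003, g' = -0.3926 → ψ = 0.6105
Converged at ψ = 0.6105.
Compositions from xᵢ = zᵢ/(1+ψ(Kᵢ−1)), yᵢ = Kᵢxᵢ:
  ethyl acetate: x = 0.1551, y = 0.4280
  n-octane: x = 0.3046, y = 0.2802
  ethylbenzene: x = 0.5404, y = 0.2918

ψ = 0.6105, x_ethylbenzene = 0.5404, y_ethylbenzene = 0.2918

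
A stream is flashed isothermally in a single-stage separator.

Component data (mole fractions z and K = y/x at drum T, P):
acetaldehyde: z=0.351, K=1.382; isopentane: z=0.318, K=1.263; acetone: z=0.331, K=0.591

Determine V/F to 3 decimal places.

V/F = 0.613

Rachford–Rice: g(V/F) = Σ zᵢ(Kᵢ−1)/(1+V/F(Kᵢ−1)) = 0.
Check two-phase: ΣzᵢKᵢ = 1.082 > 1 and Σzᵢ/Kᵢ = 1.066 > 1, so g(0) = 0.082 > 0 and g(1) = -0.066 < 0.
Newton iteration, V/F⁰ = 0.33:
  V/F = 0.330: g = 0.0395, g' = -0.133 → V/F = 0.627
  V/F = 0.627: g = -0.0021, g' = -0.150 → V/F = 0.613
Converged at V/F = 0.613.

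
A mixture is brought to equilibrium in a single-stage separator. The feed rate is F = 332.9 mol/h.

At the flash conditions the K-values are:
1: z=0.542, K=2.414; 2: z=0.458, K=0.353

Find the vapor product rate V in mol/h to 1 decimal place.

Material balance + equilibrium reduce to Σ zᵢ(Kᵢ−1)/(1+ψ(Kᵢ−1)) = 0.
g(0) = ΣzᵢKᵢ − 1 = 0.470 and g(1) = 1 − Σzᵢ/Kᵢ = -0.522, so a root lies in (0, 1).
Binary case is linear: z₁(K₁−1)(1+ψ(K₂−1)) + z₂(K₂−1)(1+ψ(K₁−1)) = 0
⇒ ψ = [z₁(K₁−1)+z₂(K₂−1)] / [−(K₁−1)(K₂−1)] = 0.4701/0.9149 = 0.514
Then V = ψ·F = 0.5138·332.9 = 171.0 mol/h and L = F − V = 161.9 mol/h.

V = 171.0 mol/h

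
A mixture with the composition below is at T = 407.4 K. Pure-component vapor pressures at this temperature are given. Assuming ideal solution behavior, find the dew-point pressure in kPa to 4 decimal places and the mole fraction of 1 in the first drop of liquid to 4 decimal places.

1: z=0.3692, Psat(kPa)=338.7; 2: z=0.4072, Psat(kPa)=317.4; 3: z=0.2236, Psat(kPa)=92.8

At the dew point ψ → 1, so Σzᵢ/Kᵢ = 1 with Kᵢ = Pᵢˢᵃᵗ/P ⇒ 1/P = Σzᵢ/Pᵢˢᵃᵗ.
1/P = 0.3692/338.7 + 0.4072/317.4 + 0.2236/92.8 = 0.0047825 ⇒ P = 209.0976 kPa
xᵢ = zᵢP/Pᵢˢᵃᵗ ⇒ x_1 = 0.3692·209.0976/338.7 = 0.2279

Pdew = 209.0976 kPa, x_1 = 0.2279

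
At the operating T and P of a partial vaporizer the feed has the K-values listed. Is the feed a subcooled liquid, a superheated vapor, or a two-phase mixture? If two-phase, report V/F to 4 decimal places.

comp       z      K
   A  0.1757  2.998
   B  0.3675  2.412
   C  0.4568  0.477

ΣzᵢKᵢ = 1.6311; Σzᵢ/Kᵢ = 1.1686.
Both exceed 1, so a two-phase solution exists.
Let ψ = V/F and solve Σ zᵢ(Kᵢ−1)/(1+ψ(Kᵢ−1)) = 0.
Newton–Raphson from ψ = 0.5:
  ψ = 0.5000: g = 0.15628, g' = -0.6564 → ψ = 0.7381
  ψ = 0.7381: g = 0.00684, g' = -0.6217 → ψ = 0.7491
Converged at ψ = 0.7491.

two-phase, V/F = 0.7491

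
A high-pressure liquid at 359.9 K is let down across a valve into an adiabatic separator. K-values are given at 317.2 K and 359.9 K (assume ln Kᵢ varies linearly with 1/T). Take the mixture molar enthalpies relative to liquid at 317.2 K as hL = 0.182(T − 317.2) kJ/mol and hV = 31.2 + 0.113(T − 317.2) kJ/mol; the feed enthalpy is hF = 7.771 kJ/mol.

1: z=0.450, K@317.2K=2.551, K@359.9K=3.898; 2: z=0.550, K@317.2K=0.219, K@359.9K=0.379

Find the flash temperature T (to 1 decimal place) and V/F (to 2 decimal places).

T = 319.2 K, V/F = 0.24

Adiabatic flash: solve Rachford–Rice at each trial T, then check hF = ψ·hV(T) + (1−ψ)·hL(T).
  T = 317.2 K: K = (2.551, 0.219), RR gives ψ = 0.222, H_out = 6.913 kJ/mol
  T = 359.9 K: K = (3.898, 0.379), RR gives ψ = 0.535, H_out = 22.883 kJ/mol
  T = 338.5 K: K = (3.194, 0.293), RR gives ψ = 0.386, H_out = 15.346 kJ/mol
  T = 327.9 K: K = (2.867, 0.255), RR gives ψ = 0.309, H_out = 11.363 kJ/mol
  T = 322.5 K: K = (2.705, 0.236), RR gives ψ = 0.267, H_out = 9.188 kJ/mol
  T = 319.9 K: K = (2.629, 0.228), RR gives ψ = 0.245, H_out = 8.092 kJ/mol
  T = 318.5 K: K = (2.588, 0.223), RR gives ψ = 0.233, H_out = 7.486 kJ/mol
Linear interpolation between T = 318.5 (H_out = 7.486) and T = 319.9 (H_out = 8.092) on hF = 7.771 gives T ≈ 319.2 K, at which ψ = 0.24.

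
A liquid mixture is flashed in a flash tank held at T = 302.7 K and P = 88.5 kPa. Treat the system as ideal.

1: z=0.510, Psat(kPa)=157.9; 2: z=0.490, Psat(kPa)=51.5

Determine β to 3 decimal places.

β = 0.595

Raoult's law: Kᵢ = Pᵢˢᵃᵗ/P = Pᵢˢᵃᵗ/88.5.
  K_1 = 157.9/88.5 = 1.78418, K_2 = 51.5/88.5 = 0.58192
Binary case is linear: z₁(K₁−1)(1+β(K₂−1)) + z₂(K₂−1)(1+β(K₁−1)) = 0
⇒ β = [z₁(K₁−1)+z₂(K₂−1)] / [−(K₁−1)(K₂−1)] = 0.1951/0.3278 = 0.595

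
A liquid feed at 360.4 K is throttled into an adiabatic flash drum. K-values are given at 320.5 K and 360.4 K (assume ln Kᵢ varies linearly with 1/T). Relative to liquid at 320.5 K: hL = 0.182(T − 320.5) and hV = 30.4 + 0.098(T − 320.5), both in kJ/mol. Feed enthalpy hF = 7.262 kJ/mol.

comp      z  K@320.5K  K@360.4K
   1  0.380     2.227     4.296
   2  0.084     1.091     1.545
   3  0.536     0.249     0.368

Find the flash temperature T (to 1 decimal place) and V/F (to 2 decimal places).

T = 327.6 K, V/F = 0.20

Adiabatic flash: solve Rachford–Rice at each trial T, then check hF = ψ·hV(T) + (1−ψ)·hL(T).
  T = 320.5 K: K = (2.227, 1.091, 0.249), RR gives ψ = 0.085, H_out = 2.577 kJ/mol
  T = 360.4 K: K = (4.296, 1.545, 0.368), RR gives ψ = 0.513, H_out = 21.137 kJ/mol
  T = 340.4 K: K = (3.151, 1.311, 0.306), RR gives ψ = 0.349, H_out = 13.636 kJ/mol
  T = 330.4 K: K = (2.660, 1.199, 0.277), RR gives ψ = 0.238, H_out = 8.837 kJ/mol
  T = 325.4 K: K = (2.435, 1.144, 0.263), RR gives ψ = 0.168, H_out = 5.932 kJ/mol
  T = 327.9 K: K = (2.546, 1.171, 0.270), RR gives ψ = 0.205, H_out = 7.439 kJ/mol
  T = 326.6 K: K = (2.488, 1.157, 0.266), RR gives ψ = 0.186, H_out = 6.670 kJ/mol
Linear interpolation between T = 326.6 (H_out = 6.670) and T = 327.9 (H_out = 7.439) on hF = 7.262 gives T ≈ 327.6 K, at which ψ = 0.20.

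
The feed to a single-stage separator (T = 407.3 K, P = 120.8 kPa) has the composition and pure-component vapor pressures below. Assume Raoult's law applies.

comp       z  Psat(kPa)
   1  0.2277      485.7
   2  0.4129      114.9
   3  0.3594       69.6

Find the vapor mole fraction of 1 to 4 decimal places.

Raoult's law: Kᵢ = Pᵢˢᵃᵗ/P = Pᵢˢᵃᵗ/120.8.
  K_1 = 485.7/120.8 = 4.020695, K_2 = 114.9/120.8 = 0.951159, K_3 = 69.6/120.8 = 0.576159
Let ψ = V/F and solve Σ zᵢ(Kᵢ−1)/(1+ψ(Kᵢ−1)) = 0.
g(0) = ΣzᵢKᵢ − 1 = 0.5153 and g(1) = 1 − Σzᵢ/Kᵢ = -0.1145, so a root lies in (0, 1).
Iterate (Newton) starting at ψ = 0.5:
  ψ = 0.5000: g = 0.06003, g' = -0.4347 → ψ = 0.6381
  ψ = 0.6381: g = 0.00533, g' = -0.3648 → ψ = 0.6527
  ψ = 0.6527: g = 0.00004, g' = -0.3597 → ψ = 0.6528
Converged at ψ = 0.6528.
Compositions from xᵢ = zᵢ/(1+ψ(Kᵢ−1)), yᵢ = Kᵢxᵢ:
  1: x = 0.0766, y = 0.3080
  2: x = 0.4265, y = 0.4057
  3: x = 0.4969, y = 0.2863

y_1 = 0.3080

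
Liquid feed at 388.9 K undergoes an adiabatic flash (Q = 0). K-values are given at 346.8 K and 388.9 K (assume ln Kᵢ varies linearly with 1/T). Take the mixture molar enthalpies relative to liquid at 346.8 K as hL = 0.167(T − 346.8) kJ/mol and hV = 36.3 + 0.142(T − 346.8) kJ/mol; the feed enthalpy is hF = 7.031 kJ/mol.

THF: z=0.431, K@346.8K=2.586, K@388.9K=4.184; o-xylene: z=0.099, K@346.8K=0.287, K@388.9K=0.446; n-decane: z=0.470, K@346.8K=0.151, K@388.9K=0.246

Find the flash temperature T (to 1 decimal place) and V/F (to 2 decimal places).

T = 349.1 K, V/F = 0.18

Adiabatic flash: solve Rachford–Rice at each trial T, then check hF = ψ·hV(T) + (1−ψ)·hL(T).
  T = 346.8 K: K = (2.586, 0.287, 0.151), RR gives ψ = 0.163, H_out = 5.922 kJ/mol
  T = 388.9 K: K = (4.184, 0.446, 0.246), RR gives ψ = 0.418, H_out = 21.762 kJ/mol
  T = 367.9 K: K = (3.337, 0.363, 0.196), RR gives ψ = 0.311, H_out = 14.657 kJ/mol
  T = 357.4 K: K = (2.950, 0.324, 0.173), RR gives ψ = 0.246, H_out = 10.621 kJ/mol
  T = 352.1 K: K = (2.765, 0.305, 0.162), RR gives ψ = 0.207, H_out = 8.372 kJ/mol
  T = 349.5 K: K = (2.676, 0.296, 0.156), RR gives ψ = 0.186, H_out = 7.198 kJ/mol
  T = 348.1 K: K = (2.629, 0.291, 0.154), RR gives ψ = 0.174, H_out = 6.544 kJ/mol
Linear interpolation between T = 348.1 (H_out = 6.544) and T = 349.5 (H_out = 7.198) on hF = 7.031 gives T ≈ 349.1 K, at which ψ = 0.18.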